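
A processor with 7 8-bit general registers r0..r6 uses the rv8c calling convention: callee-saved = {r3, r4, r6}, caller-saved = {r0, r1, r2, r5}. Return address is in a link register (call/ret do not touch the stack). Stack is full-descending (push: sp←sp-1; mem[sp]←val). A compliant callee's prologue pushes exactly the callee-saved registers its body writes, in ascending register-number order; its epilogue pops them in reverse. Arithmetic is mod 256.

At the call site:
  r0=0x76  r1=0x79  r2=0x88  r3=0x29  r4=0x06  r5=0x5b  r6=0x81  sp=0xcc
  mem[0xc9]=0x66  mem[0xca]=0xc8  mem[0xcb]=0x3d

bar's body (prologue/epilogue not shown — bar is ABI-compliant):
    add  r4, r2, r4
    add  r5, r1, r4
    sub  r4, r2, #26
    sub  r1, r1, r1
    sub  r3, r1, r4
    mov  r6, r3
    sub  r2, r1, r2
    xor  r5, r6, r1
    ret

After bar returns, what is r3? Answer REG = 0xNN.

prologue: push r3 → mem[0xcb]=0x29, sp=0xcb
prologue: push r4 → mem[0xca]=0x06, sp=0xca
prologue: push r6 → mem[0xc9]=0x81, sp=0xc9
body[0] add  r4, r2, r4 → r4=0x8e
body[1] add  r5, r1, r4 → r5=0x07
body[2] sub  r4, r2, #26 → r4=0x6e
body[3] sub  r1, r1, r1 → r1=0x00
body[4] sub  r3, r1, r4 → r3=0x92
body[5] mov  r6, r3 → r6=0x92
body[6] sub  r2, r1, r2 → r2=0x78
body[7] xor  r5, r6, r1 → r5=0x92
epilogue: pop r6=0x81, sp=0xca
epilogue: pop r4=0x06, sp=0xcb
epilogue: pop r3=0x29, sp=0xcc
r3 is callee-saved → restored

REG = 0x29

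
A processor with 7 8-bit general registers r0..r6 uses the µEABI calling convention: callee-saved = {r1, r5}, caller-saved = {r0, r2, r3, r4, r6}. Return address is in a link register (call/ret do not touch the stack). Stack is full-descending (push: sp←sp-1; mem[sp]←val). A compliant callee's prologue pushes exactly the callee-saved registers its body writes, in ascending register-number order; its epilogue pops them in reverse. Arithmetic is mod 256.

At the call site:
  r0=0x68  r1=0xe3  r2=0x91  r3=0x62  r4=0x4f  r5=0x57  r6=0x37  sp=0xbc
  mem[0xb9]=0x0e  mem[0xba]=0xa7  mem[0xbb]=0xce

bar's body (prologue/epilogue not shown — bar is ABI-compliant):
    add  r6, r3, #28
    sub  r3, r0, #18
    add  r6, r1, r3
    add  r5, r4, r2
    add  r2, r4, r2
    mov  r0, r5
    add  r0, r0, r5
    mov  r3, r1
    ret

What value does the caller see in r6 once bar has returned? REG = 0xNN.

REG = 0x39

prologue: push r5 -> mem[0xbb]=0x57, sp=0xbb
body[0] add  r6, r3, #28 -> r6=0x7e
body[1] sub  r3, r0, #18 -> r3=0x56
body[2] add  r6, r1, r3 -> r6=0x39
body[3] add  r5, r4, r2 -> r5=0xe0
body[4] add  r2, r4, r2 -> r2=0xe0
body[5] mov  r0, r5 -> r0=0xe0
body[6] add  r0, r0, r5 -> r0=0xc0
body[7] mov  r3, r1 -> r3=0xe3
epilogue: pop r5=0x57, sp=0xbc
r6 is caller-saved -> body value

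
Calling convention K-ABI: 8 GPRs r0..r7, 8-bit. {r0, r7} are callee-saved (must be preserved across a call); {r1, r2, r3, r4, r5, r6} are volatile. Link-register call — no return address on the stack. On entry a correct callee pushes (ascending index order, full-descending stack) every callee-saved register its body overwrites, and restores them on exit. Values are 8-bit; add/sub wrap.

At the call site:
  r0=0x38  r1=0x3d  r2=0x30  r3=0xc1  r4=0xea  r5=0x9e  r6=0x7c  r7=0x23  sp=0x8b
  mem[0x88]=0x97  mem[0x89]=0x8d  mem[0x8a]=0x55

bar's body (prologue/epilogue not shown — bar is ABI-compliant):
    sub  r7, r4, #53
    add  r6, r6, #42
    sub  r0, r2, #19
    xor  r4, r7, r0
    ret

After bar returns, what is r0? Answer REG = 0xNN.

prologue: push r0 -> mem[0x8a]=0x38, sp=0x8a
prologue: push r7 -> mem[0x89]=0x23, sp=0x89
body[0] sub  r7, r4, #53 -> r7=0xb5
body[1] add  r6, r6, #42 -> r6=0xa6
body[2] sub  r0, r2, #19 -> r0=0x1d
body[3] xor  r4, r7, r0 -> r4=0xa8
epilogue: pop r7=0x23, sp=0x8a
epilogue: pop r0=0x38, sp=0x8b
r0 is callee-saved -> restored

REG = 0x38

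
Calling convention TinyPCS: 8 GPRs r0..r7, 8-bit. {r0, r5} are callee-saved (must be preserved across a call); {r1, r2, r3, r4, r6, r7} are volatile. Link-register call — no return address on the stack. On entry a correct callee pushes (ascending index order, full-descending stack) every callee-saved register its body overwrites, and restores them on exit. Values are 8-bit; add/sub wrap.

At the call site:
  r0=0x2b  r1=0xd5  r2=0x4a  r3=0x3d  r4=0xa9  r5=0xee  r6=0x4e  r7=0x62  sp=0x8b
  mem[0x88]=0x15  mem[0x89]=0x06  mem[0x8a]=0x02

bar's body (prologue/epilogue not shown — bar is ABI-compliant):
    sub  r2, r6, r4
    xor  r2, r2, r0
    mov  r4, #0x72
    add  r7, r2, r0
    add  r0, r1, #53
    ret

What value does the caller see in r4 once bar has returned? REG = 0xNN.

REG = 0x72

prologue: push r0 -> mem[0x8a]=0x2b, sp=0x8a
body[0] sub  r2, r6, r4 -> r2=0xa5
body[1] xor  r2, r2, r0 -> r2=0x8e
body[2] mov  r4, #0x72 -> r4=0x72
body[3] add  r7, r2, r0 -> r7=0xb9
body[4] add  r0, r1, #53 -> r0=0x0a
epilogue: pop r0=0x2b, sp=0x8b
r4 is caller-saved -> body value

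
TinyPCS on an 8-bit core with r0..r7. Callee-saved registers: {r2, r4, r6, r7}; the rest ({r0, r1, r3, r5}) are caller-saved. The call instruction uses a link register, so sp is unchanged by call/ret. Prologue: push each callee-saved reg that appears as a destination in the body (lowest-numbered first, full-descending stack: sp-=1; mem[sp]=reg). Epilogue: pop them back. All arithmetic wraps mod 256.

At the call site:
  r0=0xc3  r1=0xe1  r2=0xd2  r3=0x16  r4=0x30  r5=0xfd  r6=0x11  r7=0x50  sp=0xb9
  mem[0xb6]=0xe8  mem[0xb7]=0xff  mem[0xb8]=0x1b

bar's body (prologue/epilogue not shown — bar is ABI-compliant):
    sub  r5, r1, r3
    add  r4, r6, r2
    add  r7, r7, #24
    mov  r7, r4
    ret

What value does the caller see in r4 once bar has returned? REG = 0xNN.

prologue: push r4 -> mem[0xb8]=0x30, sp=0xb8
prologue: push r7 -> mem[0xb7]=0x50, sp=0xb7
body[0] sub  r5, r1, r3 -> r5=0xcb
body[1] add  r4, r6, r2 -> r4=0xe3
body[2] add  r7, r7, #24 -> r7=0x68
body[3] mov  r7, r4 -> r7=0xe3
epilogue: pop r7=0x50, sp=0xb8
epilogue: pop r4=0x30, sp=0xb9
r4 is callee-saved -> restored

REG = 0x30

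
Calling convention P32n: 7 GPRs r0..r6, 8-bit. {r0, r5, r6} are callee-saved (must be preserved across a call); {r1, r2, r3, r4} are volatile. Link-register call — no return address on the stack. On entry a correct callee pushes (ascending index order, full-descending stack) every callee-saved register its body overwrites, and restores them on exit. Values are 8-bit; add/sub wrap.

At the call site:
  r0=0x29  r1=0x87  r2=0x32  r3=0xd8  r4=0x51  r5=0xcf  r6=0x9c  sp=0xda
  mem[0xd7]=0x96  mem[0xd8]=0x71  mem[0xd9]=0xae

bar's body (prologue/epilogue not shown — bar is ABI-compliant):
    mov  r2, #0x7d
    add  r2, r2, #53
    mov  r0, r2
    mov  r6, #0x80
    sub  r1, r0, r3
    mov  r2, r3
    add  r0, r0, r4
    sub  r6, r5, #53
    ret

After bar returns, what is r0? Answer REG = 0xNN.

prologue: push r0 -> mem[0xd9]=0x29, sp=0xd9
prologue: push r6 -> mem[0xd8]=0x9c, sp=0xd8
body[0] mov  r2, #0x7d -> r2=0x7d
body[1] add  r2, r2, #53 -> r2=0xb2
body[2] mov  r0, r2 -> r0=0xb2
body[3] mov  r6, #0x80 -> r6=0x80
body[4] sub  r1, r0, r3 -> r1=0xda
body[5] mov  r2, r3 -> r2=0xd8
body[6] add  r0, r0, r4 -> r0=0x03
body[7] sub  r6, r5, #53 -> r6=0x9a
epilogue: pop r6=0x9c, sp=0xd9
epilogue: pop r0=0x29, sp=0xda
r0 is callee-saved -> restored

REG = 0x29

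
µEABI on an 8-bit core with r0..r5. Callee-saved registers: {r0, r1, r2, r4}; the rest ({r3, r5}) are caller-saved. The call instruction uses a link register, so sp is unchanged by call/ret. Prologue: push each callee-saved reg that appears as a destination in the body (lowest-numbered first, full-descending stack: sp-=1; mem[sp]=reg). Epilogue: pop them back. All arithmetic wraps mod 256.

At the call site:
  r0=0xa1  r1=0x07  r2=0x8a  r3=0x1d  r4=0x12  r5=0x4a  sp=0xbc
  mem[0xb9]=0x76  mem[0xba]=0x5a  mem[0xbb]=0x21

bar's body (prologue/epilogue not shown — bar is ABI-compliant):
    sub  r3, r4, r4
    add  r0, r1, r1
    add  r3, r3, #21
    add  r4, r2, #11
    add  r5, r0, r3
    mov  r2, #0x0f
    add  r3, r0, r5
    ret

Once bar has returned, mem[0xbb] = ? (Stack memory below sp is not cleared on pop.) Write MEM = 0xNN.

prologue: push r0 → mem[0xbb]=0xa1, sp=0xbb
prologue: push r2 → mem[0xba]=0x8a, sp=0xba
prologue: push r4 → mem[0xb9]=0x12, sp=0xb9
body[0] sub  r3, r4, r4 → r3=0x00
body[1] add  r0, r1, r1 → r0=0x0e
body[2] add  r3, r3, #21 → r3=0x15
body[3] add  r4, r2, #11 → r4=0x95
body[4] add  r5, r0, r3 → r5=0x23
body[5] mov  r2, #0x0f → r2=0x0f
body[6] add  r3, r0, r5 → r3=0x31
epilogue: pop r4=0x12, sp=0xba
epilogue: pop r2=0x8a, sp=0xbb
epilogue: pop r0=0xa1, sp=0xbc
prologue pushed ['r0', 'r2', 'r4'] at ['0xbb', '0xba', '0xb9']

MEM = 0xa1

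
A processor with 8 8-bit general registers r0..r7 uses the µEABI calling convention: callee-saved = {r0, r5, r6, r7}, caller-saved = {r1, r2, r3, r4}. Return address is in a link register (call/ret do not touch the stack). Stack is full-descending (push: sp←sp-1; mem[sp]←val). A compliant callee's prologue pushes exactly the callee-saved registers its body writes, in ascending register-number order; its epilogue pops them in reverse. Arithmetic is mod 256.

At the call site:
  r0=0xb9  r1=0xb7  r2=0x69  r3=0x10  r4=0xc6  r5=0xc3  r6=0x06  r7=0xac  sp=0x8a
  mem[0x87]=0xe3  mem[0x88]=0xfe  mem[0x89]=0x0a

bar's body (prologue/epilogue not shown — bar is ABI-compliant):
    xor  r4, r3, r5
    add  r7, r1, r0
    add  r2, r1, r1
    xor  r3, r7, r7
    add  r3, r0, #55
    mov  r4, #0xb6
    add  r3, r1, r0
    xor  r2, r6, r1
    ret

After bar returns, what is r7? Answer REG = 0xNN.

prologue: push r7 -> mem[0x89]=0xac, sp=0x89
body[0] xor  r4, r3, r5 -> r4=0xd3
body[1] add  r7, r1, r0 -> r7=0x70
body[2] add  r2, r1, r1 -> r2=0x6e
body[3] xor  r3, r7, r7 -> r3=0x00
body[4] add  r3, r0, #55 -> r3=0xf0
body[5] mov  r4, #0xb6 -> r4=0xb6
body[6] add  r3, r1, r0 -> r3=0x70
body[7] xor  r2, r6, r1 -> r2=0xb1
epilogue: pop r7=0xac, sp=0x8a
r7 is callee-saved -> restored

REG = 0xac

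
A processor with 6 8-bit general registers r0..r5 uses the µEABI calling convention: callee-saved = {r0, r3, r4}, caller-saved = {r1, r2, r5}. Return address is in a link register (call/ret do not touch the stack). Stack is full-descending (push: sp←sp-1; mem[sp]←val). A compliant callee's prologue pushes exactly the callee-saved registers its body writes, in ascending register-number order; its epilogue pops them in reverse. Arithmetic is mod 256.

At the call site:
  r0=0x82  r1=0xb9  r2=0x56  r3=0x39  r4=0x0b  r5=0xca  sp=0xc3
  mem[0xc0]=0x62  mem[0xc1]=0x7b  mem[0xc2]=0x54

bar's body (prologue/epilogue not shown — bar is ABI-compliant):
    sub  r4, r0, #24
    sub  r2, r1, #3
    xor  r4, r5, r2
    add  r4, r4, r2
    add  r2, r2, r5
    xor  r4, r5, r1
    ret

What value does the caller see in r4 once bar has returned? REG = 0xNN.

prologue: push r4 → mem[0xc2]=0x0b, sp=0xc2
body[0] sub  r4, r0, #24 → r4=0x6a
body[1] sub  r2, r1, #3 → r2=0xb6
body[2] xor  r4, r5, r2 → r4=0x7c
body[3] add  r4, r4, r2 → r4=0x32
body[4] add  r2, r2, r5 → r2=0x80
body[5] xor  r4, r5, r1 → r4=0x73
epilogue: pop r4=0x0b, sp=0xc3
r4 is callee-saved → restored

REG = 0x0b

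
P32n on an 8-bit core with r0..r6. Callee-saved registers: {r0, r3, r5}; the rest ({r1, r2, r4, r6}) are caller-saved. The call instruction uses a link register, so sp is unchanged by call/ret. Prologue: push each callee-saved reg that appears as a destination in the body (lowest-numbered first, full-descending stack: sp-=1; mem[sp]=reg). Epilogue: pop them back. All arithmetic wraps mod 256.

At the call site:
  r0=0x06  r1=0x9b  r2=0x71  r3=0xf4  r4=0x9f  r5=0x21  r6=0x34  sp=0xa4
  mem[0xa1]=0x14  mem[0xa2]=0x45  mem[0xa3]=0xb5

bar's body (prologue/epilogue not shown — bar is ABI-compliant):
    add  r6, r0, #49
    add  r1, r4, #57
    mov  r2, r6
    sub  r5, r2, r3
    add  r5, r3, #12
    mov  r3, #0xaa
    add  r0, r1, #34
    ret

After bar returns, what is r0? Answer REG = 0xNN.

prologue: push r0 -> mem[0xa3]=0x06, sp=0xa3
prologue: push r3 -> mem[0xa2]=0xf4, sp=0xa2
prologue: push r5 -> mem[0xa1]=0x21, sp=0xa1
body[0] add  r6, r0, #49 -> r6=0x37
body[1] add  r1, r4, #57 -> r1=0xd8
body[2] mov  r2, r6 -> r2=0x37
body[3] sub  r5, r2, r3 -> r5=0x43
body[4] add  r5, r3, #12 -> r5=0x00
body[5] mov  r3, #0xaa -> r3=0xaa
body[6] add  r0, r1, #34 -> r0=0xfa
epilogue: pop r5=0x21, sp=0xa2
epilogue: pop r3=0xf4, sp=0xa3
epilogue: pop r0=0x06, sp=0xa4
r0 is callee-saved -> restored

REG = 0x06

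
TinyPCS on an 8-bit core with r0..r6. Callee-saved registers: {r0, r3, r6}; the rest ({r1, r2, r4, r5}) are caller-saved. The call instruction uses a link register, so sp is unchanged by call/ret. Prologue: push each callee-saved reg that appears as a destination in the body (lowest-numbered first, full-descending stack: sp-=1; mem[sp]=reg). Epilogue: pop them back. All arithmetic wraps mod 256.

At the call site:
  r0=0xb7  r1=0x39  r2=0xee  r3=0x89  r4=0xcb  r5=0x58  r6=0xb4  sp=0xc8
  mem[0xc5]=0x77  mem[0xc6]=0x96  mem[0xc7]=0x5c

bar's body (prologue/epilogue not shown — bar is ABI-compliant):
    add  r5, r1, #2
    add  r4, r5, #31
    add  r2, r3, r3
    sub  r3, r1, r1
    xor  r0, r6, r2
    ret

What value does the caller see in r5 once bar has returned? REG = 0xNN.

prologue: push r0 → mem[0xc7]=0xb7, sp=0xc7
prologue: push r3 → mem[0xc6]=0x89, sp=0xc6
body[0] add  r5, r1, #2 → r5=0x3b
body[1] add  r4, r5, #31 → r4=0x5a
body[2] add  r2, r3, r3 → r2=0x12
body[3] sub  r3, r1, r1 → r3=0x00
body[4] xor  r0, r6, r2 → r0=0xa6
epilogue: pop r3=0x89, sp=0xc7
epilogue: pop r0=0xb7, sp=0xc8
r5 is caller-saved → body value

REG = 0x3b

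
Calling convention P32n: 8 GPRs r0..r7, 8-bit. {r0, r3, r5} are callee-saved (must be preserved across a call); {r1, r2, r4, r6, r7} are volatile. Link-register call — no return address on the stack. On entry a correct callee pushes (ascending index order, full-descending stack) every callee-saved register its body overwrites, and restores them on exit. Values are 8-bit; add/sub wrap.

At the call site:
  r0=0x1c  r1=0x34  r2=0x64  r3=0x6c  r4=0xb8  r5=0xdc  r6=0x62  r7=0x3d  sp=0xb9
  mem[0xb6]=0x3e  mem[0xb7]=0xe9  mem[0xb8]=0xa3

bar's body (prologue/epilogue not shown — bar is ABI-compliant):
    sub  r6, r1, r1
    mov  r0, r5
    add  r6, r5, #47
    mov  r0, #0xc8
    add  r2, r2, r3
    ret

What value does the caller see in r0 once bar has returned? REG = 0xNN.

REG = 0x1c

prologue: push r0 -> mem[0xb8]=0x1c, sp=0xb8
body[0] sub  r6, r1, r1 -> r6=0x00
body[1] mov  r0, r5 -> r0=0xdc
body[2] add  r6, r5, #47 -> r6=0x0b
body[3] mov  r0, #0xc8 -> r0=0xc8
body[4] add  r2, r2, r3 -> r2=0xd0
epilogue: pop r0=0x1c, sp=0xb9
r0 is callee-saved -> restored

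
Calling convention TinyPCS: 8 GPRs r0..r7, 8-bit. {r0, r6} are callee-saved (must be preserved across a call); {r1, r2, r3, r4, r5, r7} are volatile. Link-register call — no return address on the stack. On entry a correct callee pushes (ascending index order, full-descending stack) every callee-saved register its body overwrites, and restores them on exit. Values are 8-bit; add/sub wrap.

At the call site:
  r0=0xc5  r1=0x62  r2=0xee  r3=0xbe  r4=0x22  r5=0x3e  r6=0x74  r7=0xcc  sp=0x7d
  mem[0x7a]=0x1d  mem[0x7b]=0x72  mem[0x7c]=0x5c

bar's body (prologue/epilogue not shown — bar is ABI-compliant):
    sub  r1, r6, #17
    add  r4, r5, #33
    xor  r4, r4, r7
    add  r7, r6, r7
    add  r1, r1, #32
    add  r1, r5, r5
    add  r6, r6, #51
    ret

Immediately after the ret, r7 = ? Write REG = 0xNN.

prologue: push r6 → mem[0x7c]=0x74, sp=0x7c
body[0] sub  r1, r6, #17 → r1=0x63
body[1] add  r4, r5, #33 → r4=0x5f
body[2] xor  r4, r4, r7 → r4=0x93
body[3] add  r7, r6, r7 → r7=0x40
body[4] add  r1, r1, #32 → r1=0x83
body[5] add  r1, r5, r5 → r1=0x7c
body[6] add  r6, r6, #51 → r6=0xa7
epilogue: pop r6=0x74, sp=0x7d
r7 is caller-saved → body value

REG = 0x40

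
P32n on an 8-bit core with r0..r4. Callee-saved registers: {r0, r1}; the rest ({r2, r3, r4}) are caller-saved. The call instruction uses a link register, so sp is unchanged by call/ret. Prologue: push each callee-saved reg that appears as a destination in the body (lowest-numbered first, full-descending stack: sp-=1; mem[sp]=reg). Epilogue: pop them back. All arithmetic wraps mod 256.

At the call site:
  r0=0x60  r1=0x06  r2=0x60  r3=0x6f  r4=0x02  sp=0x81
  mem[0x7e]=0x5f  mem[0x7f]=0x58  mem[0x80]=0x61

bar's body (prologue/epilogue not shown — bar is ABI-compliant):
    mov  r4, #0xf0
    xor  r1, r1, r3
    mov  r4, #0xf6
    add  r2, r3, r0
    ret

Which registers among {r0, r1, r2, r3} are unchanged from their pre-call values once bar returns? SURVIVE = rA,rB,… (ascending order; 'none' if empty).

prologue: push r1 -> mem[0x80]=0x06, sp=0x80
body[0] mov  r4, #0xf0 -> r4=0xf0
body[1] xor  r1, r1, r3 -> r1=0x69
body[2] mov  r4, #0xf6 -> r4=0xf6
body[3] add  r2, r3, r0 -> r2=0xcf
epilogue: pop r1=0x06, sp=0x81
r0: callee-saved, written=False
r1: callee-saved, written=True
r2: caller-saved, written=True
r3: caller-saved, written=False

SURVIVE = r0,r1,r3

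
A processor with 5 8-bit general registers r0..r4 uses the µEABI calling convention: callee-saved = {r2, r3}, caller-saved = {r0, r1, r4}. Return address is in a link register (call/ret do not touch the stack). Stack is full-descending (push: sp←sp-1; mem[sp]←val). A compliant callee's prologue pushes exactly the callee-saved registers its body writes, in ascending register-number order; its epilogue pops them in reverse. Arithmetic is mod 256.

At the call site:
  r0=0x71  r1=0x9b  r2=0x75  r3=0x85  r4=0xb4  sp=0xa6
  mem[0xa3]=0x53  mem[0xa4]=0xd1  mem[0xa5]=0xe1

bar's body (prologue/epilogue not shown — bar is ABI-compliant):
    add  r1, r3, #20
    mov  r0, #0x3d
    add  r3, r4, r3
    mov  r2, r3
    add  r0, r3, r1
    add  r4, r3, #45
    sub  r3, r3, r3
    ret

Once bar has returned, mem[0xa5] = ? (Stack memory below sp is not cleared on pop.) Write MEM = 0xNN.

prologue: push r2 → mem[0xa5]=0x75, sp=0xa5
prologue: push r3 → mem[0xa4]=0x85, sp=0xa4
body[0] add  r1, r3, #20 → r1=0x99
body[1] mov  r0, #0x3d → r0=0x3d
body[2] add  r3, r4, r3 → r3=0x39
body[3] mov  r2, r3 → r2=0x39
body[4] add  r0, r3, r1 → r0=0xd2
body[5] add  r4, r3, #45 → r4=0x66
body[6] sub  r3, r3, r3 → r3=0x00
epilogue: pop r3=0x85, sp=0xa5
epilogue: pop r2=0x75, sp=0xa6
prologue pushed ['r2', 'r3'] at ['0xa5', '0xa4']

MEM = 0x75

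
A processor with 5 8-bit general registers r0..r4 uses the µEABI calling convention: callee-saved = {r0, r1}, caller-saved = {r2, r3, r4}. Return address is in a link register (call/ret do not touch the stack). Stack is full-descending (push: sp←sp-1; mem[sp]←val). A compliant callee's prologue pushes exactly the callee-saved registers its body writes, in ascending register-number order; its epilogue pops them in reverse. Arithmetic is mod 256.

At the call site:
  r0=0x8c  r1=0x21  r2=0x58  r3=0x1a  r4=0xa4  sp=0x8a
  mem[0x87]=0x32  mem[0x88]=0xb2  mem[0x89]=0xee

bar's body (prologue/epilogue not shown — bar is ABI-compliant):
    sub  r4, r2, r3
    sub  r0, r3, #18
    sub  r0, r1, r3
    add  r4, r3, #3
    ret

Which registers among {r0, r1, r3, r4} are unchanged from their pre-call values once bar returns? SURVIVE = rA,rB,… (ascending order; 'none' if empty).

SURVIVE = r0,r1,r3

prologue: push r0 → mem[0x89]=0x8c, sp=0x89
body[0] sub  r4, r2, r3 → r4=0x3e
body[1] sub  r0, r3, #18 → r0=0x08
body[2] sub  r0, r1, r3 → r0=0x07
body[3] add  r4, r3, #3 → r4=0x1d
epilogue: pop r0=0x8c, sp=0x8a
r0: callee-saved, written=True
r1: callee-saved, written=False
r3: caller-saved, written=False
r4: caller-saved, written=True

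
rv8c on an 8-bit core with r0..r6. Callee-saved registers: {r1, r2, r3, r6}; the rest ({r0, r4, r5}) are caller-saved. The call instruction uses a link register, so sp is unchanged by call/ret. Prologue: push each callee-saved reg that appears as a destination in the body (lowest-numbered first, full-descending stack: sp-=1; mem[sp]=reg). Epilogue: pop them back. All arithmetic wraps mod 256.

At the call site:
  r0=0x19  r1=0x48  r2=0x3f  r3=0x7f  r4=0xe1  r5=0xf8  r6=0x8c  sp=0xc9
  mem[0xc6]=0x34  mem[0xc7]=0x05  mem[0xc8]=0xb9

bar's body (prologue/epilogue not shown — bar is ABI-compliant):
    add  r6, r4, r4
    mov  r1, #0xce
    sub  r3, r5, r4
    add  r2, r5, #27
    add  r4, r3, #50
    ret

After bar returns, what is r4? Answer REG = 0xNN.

REG = 0x49

prologue: push r1 -> mem[0xc8]=0x48, sp=0xc8
prologue: push r2 -> mem[0xc7]=0x3f, sp=0xc7
prologue: push r3 -> mem[0xc6]=0x7f, sp=0xc6
prologue: push r6 -> mem[0xc5]=0x8c, sp=0xc5
body[0] add  r6, r4, r4 -> r6=0xc2
body[1] mov  r1, #0xce -> r1=0xce
body[2] sub  r3, r5, r4 -> r3=0x17
body[3] add  r2, r5, #27 -> r2=0x13
body[4] add  r4, r3, #50 -> r4=0x49
epilogue: pop r6=0x8c, sp=0xc6
epilogue: pop r3=0x7f, sp=0xc7
epilogue: pop r2=0x3f, sp=0xc8
epilogue: pop r1=0x48, sp=0xc9
r4 is caller-saved -> body value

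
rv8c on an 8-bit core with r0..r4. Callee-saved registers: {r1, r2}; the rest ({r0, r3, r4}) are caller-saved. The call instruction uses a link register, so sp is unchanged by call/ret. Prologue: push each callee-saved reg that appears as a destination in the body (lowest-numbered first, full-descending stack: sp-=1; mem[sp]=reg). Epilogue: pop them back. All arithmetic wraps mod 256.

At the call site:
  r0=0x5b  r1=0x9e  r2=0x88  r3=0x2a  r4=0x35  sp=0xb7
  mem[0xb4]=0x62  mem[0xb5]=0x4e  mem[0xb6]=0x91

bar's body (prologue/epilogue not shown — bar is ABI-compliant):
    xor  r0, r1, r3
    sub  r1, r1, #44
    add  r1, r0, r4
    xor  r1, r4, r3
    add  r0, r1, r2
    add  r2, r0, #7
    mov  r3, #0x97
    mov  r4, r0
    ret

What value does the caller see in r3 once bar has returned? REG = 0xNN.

prologue: push r1 -> mem[0xb6]=0x9e, sp=0xb6
prologue: push r2 -> mem[0xb5]=0x88, sp=0xb5
body[0] xor  r0, r1, r3 -> r0=0xb4
body[1] sub  r1, r1, #44 -> r1=0x72
body[2] add  r1, r0, r4 -> r1=0xe9
body[3] xor  r1, r4, r3 -> r1=0x1f
body[4] add  r0, r1, r2 -> r0=0xa7
body[5] add  r2, r0, #7 -> r2=0xae
body[6] mov  r3, #0x97 -> r3=0x97
body[7] mov  r4, r0 -> r4=0xa7
epilogue: pop r2=0x88, sp=0xb6
epilogue: pop r1=0x9e, sp=0xb7
r3 is caller-saved -> body value

REG = 0x97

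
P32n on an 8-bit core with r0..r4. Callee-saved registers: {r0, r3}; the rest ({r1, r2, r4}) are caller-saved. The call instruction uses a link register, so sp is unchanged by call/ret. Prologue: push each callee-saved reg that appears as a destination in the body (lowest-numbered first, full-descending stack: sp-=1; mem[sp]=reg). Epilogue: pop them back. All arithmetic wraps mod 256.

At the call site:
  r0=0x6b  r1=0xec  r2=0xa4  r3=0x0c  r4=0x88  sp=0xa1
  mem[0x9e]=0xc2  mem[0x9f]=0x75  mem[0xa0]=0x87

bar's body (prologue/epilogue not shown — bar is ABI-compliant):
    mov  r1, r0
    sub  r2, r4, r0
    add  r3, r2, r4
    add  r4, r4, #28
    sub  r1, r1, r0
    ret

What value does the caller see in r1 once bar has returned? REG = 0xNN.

REG = 0x00

prologue: push r3 → mem[0xa0]=0x0c, sp=0xa0
body[0] mov  r1, r0 → r1=0x6b
body[1] sub  r2, r4, r0 → r2=0x1d
body[2] add  r3, r2, r4 → r3=0xa5
body[3] add  r4, r4, #28 → r4=0xa4
body[4] sub  r1, r1, r0 → r1=0x00
epilogue: pop r3=0x0c, sp=0xa1
r1 is caller-saved → body value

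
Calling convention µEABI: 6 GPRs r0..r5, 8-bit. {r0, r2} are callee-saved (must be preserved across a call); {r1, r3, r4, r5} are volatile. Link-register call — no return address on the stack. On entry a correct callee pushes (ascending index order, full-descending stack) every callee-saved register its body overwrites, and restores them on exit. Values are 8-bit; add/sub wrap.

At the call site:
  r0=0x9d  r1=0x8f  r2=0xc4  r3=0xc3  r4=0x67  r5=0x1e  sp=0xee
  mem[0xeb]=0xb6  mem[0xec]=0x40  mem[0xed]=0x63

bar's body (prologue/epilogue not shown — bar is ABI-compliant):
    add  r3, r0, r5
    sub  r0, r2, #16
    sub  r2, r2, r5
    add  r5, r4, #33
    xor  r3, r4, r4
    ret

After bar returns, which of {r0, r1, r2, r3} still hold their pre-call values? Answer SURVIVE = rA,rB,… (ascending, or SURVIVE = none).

prologue: push r0 → mem[0xed]=0x9d, sp=0xed
prologue: push r2 → mem[0xec]=0xc4, sp=0xec
body[0] add  r3, r0, r5 → r3=0xbb
body[1] sub  r0, r2, #16 → r0=0xb4
body[2] sub  r2, r2, r5 → r2=0xa6
body[3] add  r5, r4, #33 → r5=0x88
body[4] xor  r3, r4, r4 → r3=0x00
epilogue: pop r2=0xc4, sp=0xed
epilogue: pop r0=0x9d, sp=0xee
r0: callee-saved, written=True
r1: caller-saved, written=False
r2: callee-saved, written=True
r3: caller-saved, written=True

SURVIVE = r0,r1,r2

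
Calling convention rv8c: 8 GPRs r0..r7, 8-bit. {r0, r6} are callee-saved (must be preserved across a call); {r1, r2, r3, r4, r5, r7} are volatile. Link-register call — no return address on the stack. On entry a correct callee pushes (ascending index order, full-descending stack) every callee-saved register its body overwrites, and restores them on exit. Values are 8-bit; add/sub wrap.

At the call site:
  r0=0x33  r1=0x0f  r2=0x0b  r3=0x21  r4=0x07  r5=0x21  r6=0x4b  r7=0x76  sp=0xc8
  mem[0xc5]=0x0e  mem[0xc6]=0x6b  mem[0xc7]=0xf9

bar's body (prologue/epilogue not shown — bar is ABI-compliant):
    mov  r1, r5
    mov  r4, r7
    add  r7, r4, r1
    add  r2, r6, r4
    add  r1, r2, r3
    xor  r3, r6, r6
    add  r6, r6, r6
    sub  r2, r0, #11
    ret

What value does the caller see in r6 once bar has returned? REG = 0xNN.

REG = 0x4b

prologue: push r6 → mem[0xc7]=0x4b, sp=0xc7
body[0] mov  r1, r5 → r1=0x21
body[1] mov  r4, r7 → r4=0x76
body[2] add  r7, r4, r1 → r7=0x97
body[3] add  r2, r6, r4 → r2=0xc1
body[4] add  r1, r2, r3 → r1=0xe2
body[5] xor  r3, r6, r6 → r3=0x00
body[6] add  r6, r6, r6 → r6=0x96
body[7] sub  r2, r0, #11 → r2=0x28
epilogue: pop r6=0x4b, sp=0xc8
r6 is callee-saved → restored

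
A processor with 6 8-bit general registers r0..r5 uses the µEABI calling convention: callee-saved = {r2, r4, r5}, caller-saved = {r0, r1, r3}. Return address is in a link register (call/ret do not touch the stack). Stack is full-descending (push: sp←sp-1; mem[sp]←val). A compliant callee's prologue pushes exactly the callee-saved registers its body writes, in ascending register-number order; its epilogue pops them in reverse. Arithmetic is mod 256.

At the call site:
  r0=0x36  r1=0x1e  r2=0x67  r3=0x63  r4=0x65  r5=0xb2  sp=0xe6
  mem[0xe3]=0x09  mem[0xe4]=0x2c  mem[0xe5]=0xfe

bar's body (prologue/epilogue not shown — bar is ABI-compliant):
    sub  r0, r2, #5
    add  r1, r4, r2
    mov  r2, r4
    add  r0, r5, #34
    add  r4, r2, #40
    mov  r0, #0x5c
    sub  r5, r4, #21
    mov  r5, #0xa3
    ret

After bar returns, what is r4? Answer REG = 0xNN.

prologue: push r2 -> mem[0xe5]=0x67, sp=0xe5
prologue: push r4 -> mem[0xe4]=0x65, sp=0xe4
prologue: push r5 -> mem[0xe3]=0xb2, sp=0xe3
body[0] sub  r0, r2, #5 -> r0=0x62
body[1] add  r1, r4, r2 -> r1=0xcc
body[2] mov  r2, r4 -> r2=0x65
body[3] add  r0, r5, #34 -> r0=0xd4
body[4] add  r4, r2, #40 -> r4=0x8d
body[5] mov  r0, #0x5c -> r0=0x5c
body[6] sub  r5, r4, #21 -> r5=0x78
body[7] mov  r5, #0xa3 -> r5=0xa3
epilogue: pop r5=0xb2, sp=0xe4
epilogue: pop r4=0x65, sp=0xe5
epilogue: pop r2=0x67, sp=0xe6
r4 is callee-saved -> restored

REG = 0x65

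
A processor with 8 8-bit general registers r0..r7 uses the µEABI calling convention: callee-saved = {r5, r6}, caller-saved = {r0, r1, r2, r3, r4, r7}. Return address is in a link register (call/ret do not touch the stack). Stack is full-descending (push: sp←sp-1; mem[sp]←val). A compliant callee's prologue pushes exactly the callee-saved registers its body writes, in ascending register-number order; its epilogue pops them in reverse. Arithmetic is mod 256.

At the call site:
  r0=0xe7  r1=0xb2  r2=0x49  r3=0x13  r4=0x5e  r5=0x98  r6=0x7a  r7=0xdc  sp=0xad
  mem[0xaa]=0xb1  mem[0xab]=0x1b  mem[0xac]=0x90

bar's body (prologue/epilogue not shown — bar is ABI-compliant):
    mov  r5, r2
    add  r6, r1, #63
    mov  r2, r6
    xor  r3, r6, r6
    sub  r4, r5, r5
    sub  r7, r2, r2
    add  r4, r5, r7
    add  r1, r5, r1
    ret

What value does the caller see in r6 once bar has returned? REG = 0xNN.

REG = 0x7a

prologue: push r5 -> mem[0xac]=0x98, sp=0xac
prologue: push r6 -> mem[0xab]=0x7a, sp=0xab
body[0] mov  r5, r2 -> r5=0x49
body[1] add  r6, r1, #63 -> r6=0xf1
body[2] mov  r2, r6 -> r2=0xf1
body[3] xor  r3, r6, r6 -> r3=0x00
body[4] sub  r4, r5, r5 -> r4=0x00
body[5] sub  r7, r2, r2 -> r7=0x00
body[6] add  r4, r5, r7 -> r4=0x49
body[7] add  r1, r5, r1 -> r1=0xfb
epilogue: pop r6=0x7a, sp=0xac
epilogue: pop r5=0x98, sp=0xad
r6 is callee-saved -> restored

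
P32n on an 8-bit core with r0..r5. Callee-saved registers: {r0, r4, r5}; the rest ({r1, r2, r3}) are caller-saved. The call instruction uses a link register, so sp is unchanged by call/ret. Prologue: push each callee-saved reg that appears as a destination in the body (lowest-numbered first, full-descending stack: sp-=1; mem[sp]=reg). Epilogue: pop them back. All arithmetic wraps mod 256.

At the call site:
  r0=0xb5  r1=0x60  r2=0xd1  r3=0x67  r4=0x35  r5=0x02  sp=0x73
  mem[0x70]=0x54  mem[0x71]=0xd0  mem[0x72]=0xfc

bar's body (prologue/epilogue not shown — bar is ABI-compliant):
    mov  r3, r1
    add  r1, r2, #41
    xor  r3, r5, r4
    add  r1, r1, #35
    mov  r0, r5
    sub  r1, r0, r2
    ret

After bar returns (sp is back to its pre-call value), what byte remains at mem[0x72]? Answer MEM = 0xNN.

MEM = 0xb5

prologue: push r0 → mem[0x72]=0xb5, sp=0x72
body[0] mov  r3, r1 → r3=0x60
body[1] add  r1, r2, #41 → r1=0xfa
body[2] xor  r3, r5, r4 → r3=0x37
body[3] add  r1, r1, #35 → r1=0x1d
body[4] mov  r0, r5 → r0=0x02
body[5] sub  r1, r0, r2 → r1=0x31
epilogue: pop r0=0xb5, sp=0x73
prologue pushed ['r0'] at ['0x72']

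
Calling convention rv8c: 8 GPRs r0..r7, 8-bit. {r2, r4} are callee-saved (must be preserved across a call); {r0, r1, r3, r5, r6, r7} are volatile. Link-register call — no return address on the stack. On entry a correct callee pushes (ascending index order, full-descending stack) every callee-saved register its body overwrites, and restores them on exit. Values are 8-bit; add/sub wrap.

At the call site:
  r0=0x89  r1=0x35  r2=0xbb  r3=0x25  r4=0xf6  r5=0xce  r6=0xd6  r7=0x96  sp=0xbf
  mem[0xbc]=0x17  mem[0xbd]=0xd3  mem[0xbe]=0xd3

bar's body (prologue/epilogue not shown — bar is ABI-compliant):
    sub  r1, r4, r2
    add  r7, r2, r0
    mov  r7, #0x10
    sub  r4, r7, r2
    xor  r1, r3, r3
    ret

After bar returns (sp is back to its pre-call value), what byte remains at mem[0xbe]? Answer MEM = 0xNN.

MEM = 0xf6

prologue: push r4 -> mem[0xbe]=0xf6, sp=0xbe
body[0] sub  r1, r4, r2 -> r1=0x3b
body[1] add  r7, r2, r0 -> r7=0x44
body[2] mov  r7, #0x10 -> r7=0x10
body[3] sub  r4, r7, r2 -> r4=0x55
body[4] xor  r1, r3, r3 -> r1=0x00
epilogue: pop r4=0xf6, sp=0xbf
prologue pushed ['r4'] at ['0xbe']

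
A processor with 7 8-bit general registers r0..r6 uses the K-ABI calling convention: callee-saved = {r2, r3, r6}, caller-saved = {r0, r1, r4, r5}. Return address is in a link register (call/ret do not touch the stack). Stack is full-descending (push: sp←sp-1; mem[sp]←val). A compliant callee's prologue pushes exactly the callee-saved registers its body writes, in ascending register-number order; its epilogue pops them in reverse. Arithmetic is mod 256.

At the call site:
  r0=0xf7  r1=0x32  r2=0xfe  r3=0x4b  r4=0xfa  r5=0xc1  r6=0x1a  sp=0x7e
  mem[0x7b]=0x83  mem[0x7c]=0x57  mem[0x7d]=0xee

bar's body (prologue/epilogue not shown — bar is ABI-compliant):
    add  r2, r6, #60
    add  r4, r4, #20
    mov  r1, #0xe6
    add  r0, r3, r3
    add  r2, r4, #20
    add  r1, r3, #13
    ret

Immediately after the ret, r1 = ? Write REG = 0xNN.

prologue: push r2 -> mem[0x7d]=0xfe, sp=0x7d
body[0] add  r2, r6, #60 -> r2=0x56
body[1] add  r4, r4, #20 -> r4=0x0e
body[2] mov  r1, #0xe6 -> r1=0xe6
body[3] add  r0, r3, r3 -> r0=0x96
body[4] add  r2, r4, #20 -> r2=0x22
body[5] add  r1, r3, #13 -> r1=0x58
epilogue: pop r2=0xfe, sp=0x7e
r1 is caller-saved -> body value

REG = 0x58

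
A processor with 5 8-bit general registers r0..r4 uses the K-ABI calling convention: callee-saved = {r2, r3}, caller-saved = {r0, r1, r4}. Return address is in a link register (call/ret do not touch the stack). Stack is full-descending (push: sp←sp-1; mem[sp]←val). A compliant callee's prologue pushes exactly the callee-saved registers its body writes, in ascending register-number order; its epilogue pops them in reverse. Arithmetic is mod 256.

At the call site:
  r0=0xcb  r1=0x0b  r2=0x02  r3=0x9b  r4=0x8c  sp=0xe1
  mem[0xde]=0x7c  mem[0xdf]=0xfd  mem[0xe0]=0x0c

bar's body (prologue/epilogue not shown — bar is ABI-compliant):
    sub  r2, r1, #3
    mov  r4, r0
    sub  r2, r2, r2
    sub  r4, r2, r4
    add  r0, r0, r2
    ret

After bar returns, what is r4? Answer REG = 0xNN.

REG = 0x35

prologue: push r2 -> mem[0xe0]=0x02, sp=0xe0
body[0] sub  r2, r1, #3 -> r2=0x08
body[1] mov  r4, r0 -> r4=0xcb
body[2] sub  r2, r2, r2 -> r2=0x00
body[3] sub  r4, r2, r4 -> r4=0x35
body[4] add  r0, r0, r2 -> r0=0xcb
epilogue: pop r2=0x02, sp=0xe1
r4 is caller-saved -> body value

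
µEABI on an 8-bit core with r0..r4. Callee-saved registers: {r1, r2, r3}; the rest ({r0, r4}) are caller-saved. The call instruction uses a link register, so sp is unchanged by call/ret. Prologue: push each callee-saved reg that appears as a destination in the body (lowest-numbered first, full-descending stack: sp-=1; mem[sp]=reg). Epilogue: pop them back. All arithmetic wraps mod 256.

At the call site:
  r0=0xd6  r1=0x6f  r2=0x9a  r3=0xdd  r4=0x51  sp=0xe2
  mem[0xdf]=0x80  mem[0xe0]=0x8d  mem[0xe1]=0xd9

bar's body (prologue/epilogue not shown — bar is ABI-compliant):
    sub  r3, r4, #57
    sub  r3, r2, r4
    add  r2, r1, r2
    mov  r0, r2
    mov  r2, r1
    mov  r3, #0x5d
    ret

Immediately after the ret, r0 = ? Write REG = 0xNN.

prologue: push r2 → mem[0xe1]=0x9a, sp=0xe1
prologue: push r3 → mem[0xe0]=0xdd, sp=0xe0
body[0] sub  r3, r4, #57 → r3=0x18
body[1] sub  r3, r2, r4 → r3=0x49
body[2] add  r2, r1, r2 → r2=0x09
body[3] mov  r0, r2 → r0=0x09
body[4] mov  r2, r1 → r2=0x6f
body[5] mov  r3, #0x5d → r3=0x5d
epilogue: pop r3=0xdd, sp=0xe1
epilogue: pop r2=0x9a, sp=0xe2
r0 is caller-saved → body value

REG = 0x09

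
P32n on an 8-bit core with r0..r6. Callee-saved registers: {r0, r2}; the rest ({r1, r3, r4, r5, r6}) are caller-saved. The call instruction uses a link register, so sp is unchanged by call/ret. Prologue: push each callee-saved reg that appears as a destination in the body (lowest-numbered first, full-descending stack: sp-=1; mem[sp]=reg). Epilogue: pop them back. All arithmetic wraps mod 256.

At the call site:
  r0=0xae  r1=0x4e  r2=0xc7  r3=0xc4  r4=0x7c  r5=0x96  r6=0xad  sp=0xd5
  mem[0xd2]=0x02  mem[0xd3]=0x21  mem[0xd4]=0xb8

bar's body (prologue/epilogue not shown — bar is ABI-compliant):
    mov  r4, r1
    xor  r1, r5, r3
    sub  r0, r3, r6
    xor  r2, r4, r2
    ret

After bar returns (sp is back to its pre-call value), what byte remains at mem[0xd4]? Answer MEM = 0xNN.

prologue: push r0 → mem[0xd4]=0xae, sp=0xd4
prologue: push r2 → mem[0xd3]=0xc7, sp=0xd3
body[0] mov  r4, r1 → r4=0x4e
body[1] xor  r1, r5, r3 → r1=0x52
body[2] sub  r0, r3, r6 → r0=0x17
body[3] xor  r2, r4, r2 → r2=0x89
epilogue: pop r2=0xc7, sp=0xd4
epilogue: pop r0=0xae, sp=0xd5
prologue pushed ['r0', 'r2'] at ['0xd4', '0xd3']

MEM = 0xae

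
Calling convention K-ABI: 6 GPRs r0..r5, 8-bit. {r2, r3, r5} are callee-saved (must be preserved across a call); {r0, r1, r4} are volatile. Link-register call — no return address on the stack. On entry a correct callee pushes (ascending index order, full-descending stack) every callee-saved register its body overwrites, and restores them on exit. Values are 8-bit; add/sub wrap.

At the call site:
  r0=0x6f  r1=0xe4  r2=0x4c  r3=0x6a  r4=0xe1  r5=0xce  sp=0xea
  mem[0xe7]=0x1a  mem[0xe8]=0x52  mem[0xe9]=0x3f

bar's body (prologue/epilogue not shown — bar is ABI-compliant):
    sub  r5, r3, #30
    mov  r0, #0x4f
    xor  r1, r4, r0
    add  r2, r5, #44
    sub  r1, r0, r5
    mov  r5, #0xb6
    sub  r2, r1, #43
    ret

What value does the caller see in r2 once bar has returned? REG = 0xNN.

prologue: push r2 → mem[0xe9]=0x4c, sp=0xe9
prologue: push r5 → mem[0xe8]=0xce, sp=0xe8
body[0] sub  r5, r3, #30 → r5=0x4c
body[1] mov  r0, #0x4f → r0=0x4f
body[2] xor  r1, r4, r0 → r1=0xae
body[3] add  r2, r5, #44 → r2=0x78
body[4] sub  r1, r0, r5 → r1=0x03
body[5] mov  r5, #0xb6 → r5=0xb6
body[6] sub  r2, r1, #43 → r2=0xd8
epilogue: pop r5=0xce, sp=0xe9
epilogue: pop r2=0x4c, sp=0xea
r2 is callee-saved → restored

REG = 0x4c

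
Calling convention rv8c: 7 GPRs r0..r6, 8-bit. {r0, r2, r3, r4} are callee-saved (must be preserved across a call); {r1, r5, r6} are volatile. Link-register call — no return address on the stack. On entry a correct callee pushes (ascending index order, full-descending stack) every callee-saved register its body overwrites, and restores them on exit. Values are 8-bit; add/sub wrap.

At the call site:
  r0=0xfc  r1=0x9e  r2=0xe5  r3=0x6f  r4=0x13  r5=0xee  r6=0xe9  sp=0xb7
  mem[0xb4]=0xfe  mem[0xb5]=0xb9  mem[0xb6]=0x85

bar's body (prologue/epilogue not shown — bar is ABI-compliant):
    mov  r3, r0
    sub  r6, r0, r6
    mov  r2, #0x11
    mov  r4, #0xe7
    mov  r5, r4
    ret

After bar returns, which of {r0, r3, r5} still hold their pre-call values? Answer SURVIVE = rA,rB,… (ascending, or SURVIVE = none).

prologue: push r2 -> mem[0xb6]=0xe5, sp=0xb6
prologue: push r3 -> mem[0xb5]=0x6f, sp=0xb5
prologue: push r4 -> mem[0xb4]=0x13, sp=0xb4
body[0] mov  r3, r0 -> r3=0xfc
body[1] sub  r6, r0, r6 -> r6=0x13
body[2] mov  r2, #0x11 -> r2=0x11
body[3] mov  r4, #0xe7 -> r4=0xe7
body[4] mov  r5, r4 -> r5=0xe7
epilogue: pop r4=0x13, sp=0xb5
epilogue: pop r3=0x6f, sp=0xb6
epilogue: pop r2=0xe5, sp=0xb7
r0: callee-saved, written=False
r3: callee-saved, written=True
r5: caller-saved, written=True

SURVIVE = r0,r3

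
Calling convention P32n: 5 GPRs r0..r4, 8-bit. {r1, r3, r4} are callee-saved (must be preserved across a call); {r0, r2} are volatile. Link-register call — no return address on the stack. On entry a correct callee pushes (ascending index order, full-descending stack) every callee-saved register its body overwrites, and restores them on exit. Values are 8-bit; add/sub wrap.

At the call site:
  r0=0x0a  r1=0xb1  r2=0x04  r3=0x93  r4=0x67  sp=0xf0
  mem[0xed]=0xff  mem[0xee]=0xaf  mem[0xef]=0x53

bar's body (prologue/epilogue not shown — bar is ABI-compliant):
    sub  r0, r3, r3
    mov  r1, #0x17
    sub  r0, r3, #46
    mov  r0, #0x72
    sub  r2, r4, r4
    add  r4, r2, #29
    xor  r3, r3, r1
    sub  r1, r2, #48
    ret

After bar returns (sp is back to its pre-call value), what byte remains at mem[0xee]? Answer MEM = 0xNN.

MEM = 0x93

prologue: push r1 -> mem[0xef]=0xb1, sp=0xef
prologue: push r3 -> mem[0xee]=0x93, sp=0xee
prologue: push r4 -> mem[0xed]=0x67, sp=0xed
body[0] sub  r0, r3, r3 -> r0=0x00
body[1] mov  r1, #0x17 -> r1=0x17
body[2] sub  r0, r3, #46 -> r0=0x65
body[3] mov  r0, #0x72 -> r0=0x72
body[4] sub  r2, r4, r4 -> r2=0x00
body[5] add  r4, r2, #29 -> r4=0x1d
body[6] xor  r3, r3, r1 -> r3=0x84
body[7] sub  r1, r2, #48 -> r1=0xd0
epilogue: pop r4=0x67, sp=0xee
epilogue: pop r3=0x93, sp=0xef
epilogue: pop r1=0xb1, sp=0xf0
prologue pushed ['r1', 'r3', 'r4'] at ['0xef', '0xee', '0xed']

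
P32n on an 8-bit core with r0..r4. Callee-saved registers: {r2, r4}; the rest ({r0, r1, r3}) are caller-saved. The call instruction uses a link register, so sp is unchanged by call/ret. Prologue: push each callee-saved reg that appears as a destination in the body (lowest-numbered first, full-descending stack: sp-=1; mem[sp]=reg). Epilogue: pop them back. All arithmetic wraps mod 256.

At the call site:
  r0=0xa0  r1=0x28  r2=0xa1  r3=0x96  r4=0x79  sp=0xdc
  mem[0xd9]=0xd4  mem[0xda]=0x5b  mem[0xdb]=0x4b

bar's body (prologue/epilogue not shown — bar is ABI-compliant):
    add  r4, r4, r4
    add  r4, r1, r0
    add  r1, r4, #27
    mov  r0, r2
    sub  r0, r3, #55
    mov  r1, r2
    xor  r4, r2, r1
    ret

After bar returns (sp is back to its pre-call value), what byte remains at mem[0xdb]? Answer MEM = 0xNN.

prologue: push r4 → mem[0xdb]=0x79, sp=0xdb
body[0] add  r4, r4, r4 → r4=0xf2
body[1] add  r4, r1, r0 → r4=0xc8
body[2] add  r1, r4, #27 → r1=0xe3
body[3] mov  r0, r2 → r0=0xa1
body[4] sub  r0, r3, #55 → r0=0x5f
body[5] mov  r1, r2 → r1=0xa1
body[6] xor  r4, r2, r1 → r4=0x00
epilogue: pop r4=0x79, sp=0xdc
prologue pushed ['r4'] at ['0xdb']

MEM = 0x79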